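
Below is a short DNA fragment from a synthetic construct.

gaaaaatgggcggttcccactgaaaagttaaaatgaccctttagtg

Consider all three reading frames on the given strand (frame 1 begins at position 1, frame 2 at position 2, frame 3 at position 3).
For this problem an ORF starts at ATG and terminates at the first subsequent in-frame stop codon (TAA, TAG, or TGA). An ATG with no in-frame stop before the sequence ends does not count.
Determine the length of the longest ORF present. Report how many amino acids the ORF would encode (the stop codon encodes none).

5

Frame 1: GAA AAA TGG GCG GTT CCC ACT GAA AAG TTA AAA TGA CCC TTT AGT — no ATG→stop ORF.
Frame 2: AAA AAT GGG CGG TTC CCA CTG AAA AGT TAA AAT GAC CCT TTA GTG — no ATG→stop ORF.
Frame 3: AAA ATG GGC GGT TCC CAC TGA AAA GTT AAA ATG ACC CTT TAG — ATG at 6, stop TGA at 21 → 18 nt; ATG at 33, stop TAG at 42 → 12 nt.
Longest: frame 3, positions 6–23, 18 nt = 6 codons = 5 aa. → 5 amino acids.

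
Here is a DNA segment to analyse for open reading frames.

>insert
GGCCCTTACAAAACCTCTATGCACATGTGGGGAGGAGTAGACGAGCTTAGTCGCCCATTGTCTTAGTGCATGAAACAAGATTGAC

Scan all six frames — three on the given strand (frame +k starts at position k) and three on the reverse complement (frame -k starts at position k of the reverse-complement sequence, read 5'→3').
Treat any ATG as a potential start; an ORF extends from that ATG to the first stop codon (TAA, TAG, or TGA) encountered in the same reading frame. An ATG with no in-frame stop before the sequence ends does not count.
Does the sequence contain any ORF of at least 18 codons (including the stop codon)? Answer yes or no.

Reverse complement (5'→3'): GTCAATCTTGTTTCATGCACTAAGACAATGGGCGACTAAGCTCGTCTACTCCTCCCCACATGTGCATAGAGGTTTTGTAAGGGCC
Frame +1: GGC CCT TAC AAA ACC TCT ATG CAC ATG TGG GGA GGA GTA GAC GAG CTT AGT CGC CCA TTG TCT TAG TGC ATG AAA CAA GAT TGA — ATG at 19, stop TAG at 64 → 48 nt; ATG at 25, stop TAG at 64 → 42 nt; ATG at 70, stop TGA at 82 → 15 nt.
Frame +2: GCC CTT ACA AAA CCT CTA TGC ACA TGT GGG GAG GAG TAG ACG AGC TTA GTC GCC CAT TGT CTT AGT GCA TGA AAC AAG ATT GAC — no ATG→stop ORF.
Frame +3: CCC TTA CAA AAC CTC TAT GCA CAT GTG GGG AGG AGT AGA CGA GCT TAG TCG CCC ATT GTC TTA GTG CAT GAA ACA AGA TTG — no ATG→stop ORF.
Frame -1: GTC AAT CTT GTT TCA TGC ACT AAG ACA ATG GGC GAC TAA GCT CGT CTA CTC CTC CCC ACA TGT GCA TAG AGG TTT TGT AAG GGC — ATG at 28, stop TAA at 37 → 12 nt.
Frame -2: TCA ATC TTG TTT CAT GCA CTA AGA CAA TGG GCG ACT AAG CTC GTC TAC TCC TCC CCA CAT GTG CAT AGA GGT TTT GTA AGG GCC — no ATG→stop ORF.
Frame -3: CAA TCT TGT TTC ATG CAC TAA GAC AAT GGG CGA CTA AGC TCG TCT ACT CCT CCC CAC ATG TGC ATA GAG GTT TTG TAA GGG — ATG at 15, stop TAA at 21 → 9 nt; ATG at 60, stop TAA at 78 → 21 nt.
Largest ORF found is 16 codons < 18, so no.

no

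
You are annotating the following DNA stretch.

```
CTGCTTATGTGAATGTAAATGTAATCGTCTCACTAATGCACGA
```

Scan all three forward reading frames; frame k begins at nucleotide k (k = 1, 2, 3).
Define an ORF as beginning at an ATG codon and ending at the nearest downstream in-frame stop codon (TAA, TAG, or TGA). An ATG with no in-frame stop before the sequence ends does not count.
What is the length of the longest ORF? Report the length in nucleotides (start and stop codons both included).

6

Frame 1: CTG CTT ATG TGA ATG TAA ATG TAA TCG TCT CAC TAA TGC ACG — ATG at 7, stop TGA at 10 → 6 nt; ATG at 13, stop TAA at 16 → 6 nt; ATG at 19, stop TAA at 22 → 6 nt.
Frame 2: TGC TTA TGT GAA TGT AAA TGT AAT CGT CTC ACT AAT GCA CGA — no ATG→stop ORF.
Frame 3: GCT TAT GTG AAT GTA AAT GTA ATC GTC TCA CTA ATG CAC — no ATG→stop ORF.
Longest: frame 1, positions 7–12, 6 nt = 2 codons = 1 aa. → 6 nucleotides.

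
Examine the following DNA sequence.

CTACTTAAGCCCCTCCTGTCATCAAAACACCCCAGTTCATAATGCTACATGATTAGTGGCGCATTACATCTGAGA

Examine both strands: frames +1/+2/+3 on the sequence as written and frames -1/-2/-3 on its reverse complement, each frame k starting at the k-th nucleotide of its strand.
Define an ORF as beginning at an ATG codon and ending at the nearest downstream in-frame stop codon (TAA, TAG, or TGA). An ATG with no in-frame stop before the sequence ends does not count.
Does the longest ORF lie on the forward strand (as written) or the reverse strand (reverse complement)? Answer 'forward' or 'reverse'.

reverse

Reverse complement (5'→3'): TCTCAGATGTAATGCGCCACTAATCATGTAGCATTATGAACTGGGGTGTTTTGATGACAGGAGGGGCTTAAGTAG
Frame +1: CTA CTT AAG CCC CTC CTG TCA TCA AAA CAC CCC AGT TCA TAA TGC TAC ATG ATT AGT GGC GCA TTA CAT CTG AGA — no ATG→stop ORF.
Frame +2: TAC TTA AGC CCC TCC TGT CAT CAA AAC ACC CCA GTT CAT AAT GCT ACA TGA TTA GTG GCG CAT TAC ATC TGA — no ATG→stop ORF.
Frame +3: ACT TAA GCC CCT CCT GTC ATC AAA ACA CCC CAG TTC ATA ATG CTA CAT GAT TAG TGG CGC ATT ACA TCT GAG — ATG at 42, stop TAG at 54 → 15 nt.
Frame -1: TCT CAG ATG TAA TGC GCC ACT AAT CAT GTA GCA TTA TGA ACT GGG GTG TTT TGA TGA CAG GAG GGG CTT AAG TAG — ATG at 7, stop TAA at 10 → 6 nt.
Frame -2: CTC AGA TGT AAT GCG CCA CTA ATC ATG TAG CAT TAT GAA CTG GGG TGT TTT GAT GAC AGG AGG GGC TTA AGT — ATG at 26, stop TAG at 29 → 6 nt.
Frame -3: TCA GAT GTA ATG CGC CAC TAA TCA TGT AGC ATT ATG AAC TGG GGT GTT TTG ATG ACA GGA GGG GCT TAA GTA — ATG at 12, stop TAA at 21 → 12 nt; ATG at 36, stop TAA at 69 → 36 nt; ATG at 54, stop TAA at 69 → 18 nt.
Forward-strand max 15 nt; reverse-strand max 36 nt. The reverse strand has the longer ORF.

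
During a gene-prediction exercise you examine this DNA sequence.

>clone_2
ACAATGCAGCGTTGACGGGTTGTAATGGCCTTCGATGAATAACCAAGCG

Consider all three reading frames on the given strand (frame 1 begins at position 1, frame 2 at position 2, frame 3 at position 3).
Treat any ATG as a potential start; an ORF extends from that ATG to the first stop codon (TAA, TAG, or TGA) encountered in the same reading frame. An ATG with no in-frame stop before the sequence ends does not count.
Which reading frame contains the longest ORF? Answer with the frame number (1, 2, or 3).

Frame 1: ACA ATG CAG CGT TGA CGG GTT GTA ATG GCC TTC GAT GAA TAA CCA AGC — ATG at 4, stop TGA at 13 → 12 nt; ATG at 25, stop TAA at 40 → 18 nt.
Frame 2: CAA TGC AGC GTT GAC GGG TTG TAA TGG CCT TCG ATG AAT AAC CAA GCG — no ATG→stop ORF.
Frame 3: AAT GCA GCG TTG ACG GGT TGT AAT GGC CTT CGA TGA ATA ACC AAG — no ATG→stop ORF.
Longest ORF is 18 nt in frame 1 (positions 25–42).

1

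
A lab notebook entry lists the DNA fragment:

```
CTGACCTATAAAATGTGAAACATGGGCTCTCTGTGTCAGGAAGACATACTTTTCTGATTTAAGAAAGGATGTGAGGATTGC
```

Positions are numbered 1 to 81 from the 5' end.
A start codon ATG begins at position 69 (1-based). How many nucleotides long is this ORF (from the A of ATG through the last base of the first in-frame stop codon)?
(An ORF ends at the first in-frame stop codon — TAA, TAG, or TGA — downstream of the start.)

6

Codons from position 69: ATG (69–71), TGA (72–74).
TGA is the first in-frame stop; ORF spans 69–74, 6 nucleotides.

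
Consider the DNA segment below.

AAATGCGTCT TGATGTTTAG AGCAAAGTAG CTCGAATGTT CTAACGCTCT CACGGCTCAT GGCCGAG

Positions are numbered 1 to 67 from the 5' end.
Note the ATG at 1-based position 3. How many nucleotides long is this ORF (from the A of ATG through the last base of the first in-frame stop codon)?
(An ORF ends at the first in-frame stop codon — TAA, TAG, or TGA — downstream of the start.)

18

Codons from position 3: ATG (3–5), CGT (6–8), CTT (9–11), GAT (12–14), GTT (15–17), TAG (18–20).
TAG is the first in-frame stop; ORF spans 3–20, 18 nucleotides.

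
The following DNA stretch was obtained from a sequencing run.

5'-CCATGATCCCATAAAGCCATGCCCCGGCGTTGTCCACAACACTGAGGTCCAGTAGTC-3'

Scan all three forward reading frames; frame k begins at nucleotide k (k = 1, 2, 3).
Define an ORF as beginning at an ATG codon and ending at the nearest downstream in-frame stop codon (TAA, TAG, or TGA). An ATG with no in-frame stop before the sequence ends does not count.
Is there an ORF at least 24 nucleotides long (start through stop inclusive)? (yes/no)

yes

Frame 1: CCA TGA TCC CAT AAA GCC ATG CCC CGG CGT TGT CCA CAA CAC TGA GGT CCA GTA GTC — ATG at 19, stop TGA at 43 → 27 nt.
Frame 2: CAT GAT CCC ATA AAG CCA TGC CCC GGC GTT GTC CAC AAC ACT GAG GTC CAG TAG — no ATG→stop ORF.
Frame 3: ATG ATC CCA TAA AGC CAT GCC CCG GCG TTG TCC ACA ACA CTG AGG TCC AGT AGT — ATG at 3, stop TAA at 12 → 12 nt.
Frame 1 has an ORF of 27 nucleotides (positions 19–45) ≥ 24, so yes.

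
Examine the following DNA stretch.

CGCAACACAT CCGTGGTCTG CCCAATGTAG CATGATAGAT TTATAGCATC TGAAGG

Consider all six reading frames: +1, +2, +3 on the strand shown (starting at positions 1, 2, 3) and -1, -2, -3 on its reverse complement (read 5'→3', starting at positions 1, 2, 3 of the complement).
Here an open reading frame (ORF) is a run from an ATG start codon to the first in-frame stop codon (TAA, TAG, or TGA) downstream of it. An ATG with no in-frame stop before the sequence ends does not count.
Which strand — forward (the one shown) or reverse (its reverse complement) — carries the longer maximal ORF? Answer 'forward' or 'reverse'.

forward

Reverse complement (5'→3'): CCTTCAGATGCTATAAATCTATCATGCTACATTGGGCAGACCACGGATGTGTTGCG
Frame +1: CGC AAC ACA TCC GTG GTC TGC CCA ATG TAG CAT GAT AGA TTT ATA GCA TCT GAA — ATG at 25, stop TAG at 28 → 6 nt.
Frame +2: GCA ACA CAT CCG TGG TCT GCC CAA TGT AGC ATG ATA GAT TTA TAG CAT CTG AAG — ATG at 32, stop TAG at 44 → 15 nt.
Frame +3: CAA CAC ATC CGT GGT CTG CCC AAT GTA GCA TGA TAG ATT TAT AGC ATC TGA AGG — no ATG→stop ORF.
Frame -1: CCT TCA GAT GCT ATA AAT CTA TCA TGC TAC ATT GGG CAG ACC ACG GAT GTG TTG — no ATG→stop ORF.
Frame -2: CTT CAG ATG CTA TAA ATC TAT CAT GCT ACA TTG GGC AGA CCA CGG ATG TGT TGC — ATG at 8, stop TAA at 14 → 9 nt.
Frame -3: TTC AGA TGC TAT AAA TCT ATC ATG CTA CAT TGG GCA GAC CAC GGA TGT GTT GCG — no ATG→stop ORF.
Forward-strand max 15 nt; reverse-strand max 9 nt. The forward strand has the longer ORF.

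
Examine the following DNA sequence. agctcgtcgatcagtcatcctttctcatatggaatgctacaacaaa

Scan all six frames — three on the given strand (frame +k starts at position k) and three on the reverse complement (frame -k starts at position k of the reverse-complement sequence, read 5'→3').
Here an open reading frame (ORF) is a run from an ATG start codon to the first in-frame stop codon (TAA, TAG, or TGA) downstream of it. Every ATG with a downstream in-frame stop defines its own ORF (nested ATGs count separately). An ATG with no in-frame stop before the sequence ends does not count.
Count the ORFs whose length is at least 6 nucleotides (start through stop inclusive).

1

Reverse complement (5'→3'): TTTGTTGTAGCATTCCATATGAGAAAGGATGACTGATCGACGAGCT
Frame +1: AGC TCG TCG ATC AGT CAT CCT TTC TCA TAT GGA ATG CTA CAA CAA — no ATG→stop ORF.
Frame +2: GCT CGT CGA TCA GTC ATC CTT TCT CAT ATG GAA TGC TAC AAC AAA — no ATG→stop ORF.
Frame +3: CTC GTC GAT CAG TCA TCC TTT CTC ATA TGG AAT GCT ACA ACA — no ATG→stop ORF.
Frame -1: TTT GTT GTA GCA TTC CAT ATG AGA AAG GAT GAC TGA TCG ACG AGC — ATG at 19, stop TGA at 34 → 18 nt.
Frame -2: TTG TTG TAG CAT TCC ATA TGA GAA AGG ATG ACT GAT CGA CGA GCT — no ATG→stop ORF.
Frame -3: TGT TGT AGC ATT CCA TAT GAG AAA GGA TGA CTG ATC GAC GAG — no ATG→stop ORF.
ORFs ≥ 6 nucleotides: frame -1 19–36 (18 nucleotides). Count = 1.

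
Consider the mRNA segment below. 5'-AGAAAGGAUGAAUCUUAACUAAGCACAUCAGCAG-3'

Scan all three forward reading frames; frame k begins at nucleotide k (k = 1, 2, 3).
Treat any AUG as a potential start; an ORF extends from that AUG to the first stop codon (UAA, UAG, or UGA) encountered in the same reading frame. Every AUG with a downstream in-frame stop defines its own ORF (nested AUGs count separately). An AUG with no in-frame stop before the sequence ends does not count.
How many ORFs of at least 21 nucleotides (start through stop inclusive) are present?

Frame 1: AGA AAG GAU GAA UCU UAA CUA AGC ACA UCA GCA — no AUG→stop ORF.
Frame 2: GAA AGG AUG AAU CUU AAC UAA GCA CAU CAG CAG — AUG at 8, stop UAA at 20 → 15 nt.
Frame 3: AAA GGA UGA AUC UUA ACU AAG CAC AUC AGC — no AUG→stop ORF.
No ORF reaches 21 nucleotides. Count = 0.

0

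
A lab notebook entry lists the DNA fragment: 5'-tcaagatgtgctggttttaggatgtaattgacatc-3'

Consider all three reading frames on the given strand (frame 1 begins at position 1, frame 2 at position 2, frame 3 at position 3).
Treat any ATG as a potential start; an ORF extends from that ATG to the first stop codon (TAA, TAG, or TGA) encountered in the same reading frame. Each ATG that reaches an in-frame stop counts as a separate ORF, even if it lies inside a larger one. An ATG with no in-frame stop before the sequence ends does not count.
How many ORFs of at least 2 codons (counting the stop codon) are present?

Frame 1: TCA AGA TGT GCT GGT TTT AGG ATG TAA TTG ACA — ATG at 22, stop TAA at 25 → 6 nt.
Frame 2: CAA GAT GTG CTG GTT TTA GGA TGT AAT TGA CAT — no ATG→stop ORF.
Frame 3: AAG ATG TGC TGG TTT TAG GAT GTA ATT GAC ATC — ATG at 6, stop TAG at 18 → 15 nt.
ORFs ≥ 2 codons: frame 1 22–27 (2 codons), frame 3 6–20 (5 codons). Count = 2.

2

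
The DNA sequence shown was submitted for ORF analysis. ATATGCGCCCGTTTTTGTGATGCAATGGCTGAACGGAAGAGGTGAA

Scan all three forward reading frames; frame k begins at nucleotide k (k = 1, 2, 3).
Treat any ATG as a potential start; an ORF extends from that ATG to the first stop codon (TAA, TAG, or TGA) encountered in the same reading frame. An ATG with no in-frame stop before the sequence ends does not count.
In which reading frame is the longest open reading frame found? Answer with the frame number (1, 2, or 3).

Frame 1: ATA TGC GCC CGT TTT TGT GAT GCA ATG GCT GAA CGG AAG AGG TGA — ATG at 25, stop TGA at 43 → 21 nt.
Frame 2: TAT GCG CCC GTT TTT GTG ATG CAA TGG CTG AAC GGA AGA GGT GAA — no ATG→stop ORF.
Frame 3: ATG CGC CCG TTT TTG TGA TGC AAT GGC TGA ACG GAA GAG GTG — ATG at 3, stop TGA at 18 → 18 nt.
Longest ORF is 21 nt in frame 1 (positions 25–45).

1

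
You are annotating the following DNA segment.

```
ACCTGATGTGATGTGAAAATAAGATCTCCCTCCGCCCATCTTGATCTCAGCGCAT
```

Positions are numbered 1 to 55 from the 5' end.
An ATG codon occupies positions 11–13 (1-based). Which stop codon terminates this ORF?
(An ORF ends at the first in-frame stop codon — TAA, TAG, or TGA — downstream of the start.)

Codons from position 11: ATG (11–13), TGA (14–16).
The first in-frame stop codon is TGA.

TGA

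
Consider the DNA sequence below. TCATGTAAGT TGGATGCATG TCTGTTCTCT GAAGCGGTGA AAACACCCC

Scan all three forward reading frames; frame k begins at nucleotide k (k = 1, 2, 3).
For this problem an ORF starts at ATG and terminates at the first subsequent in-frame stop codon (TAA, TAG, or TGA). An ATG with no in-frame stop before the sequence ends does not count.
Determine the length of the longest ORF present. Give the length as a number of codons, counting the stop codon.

Frame 1: TCA TGT AAG TTG GAT GCA TGT CTG TTC TCT GAA GCG GTG AAA ACA CCC — no ATG→stop ORF.
Frame 2: CAT GTA AGT TGG ATG CAT GTC TGT TCT CTG AAG CGG TGA AAA CAC CCC — ATG at 14, stop TGA at 38 → 27 nt.
Frame 3: ATG TAA GTT GGA TGC ATG TCT GTT CTC TGA AGC GGT GAA AAC ACC — ATG at 3, stop TAA at 6 → 6 nt; ATG at 18, stop TGA at 30 → 15 nt.
Longest: frame 2, positions 14–40, 27 nt = 9 codons = 8 aa. → 9 codons.

9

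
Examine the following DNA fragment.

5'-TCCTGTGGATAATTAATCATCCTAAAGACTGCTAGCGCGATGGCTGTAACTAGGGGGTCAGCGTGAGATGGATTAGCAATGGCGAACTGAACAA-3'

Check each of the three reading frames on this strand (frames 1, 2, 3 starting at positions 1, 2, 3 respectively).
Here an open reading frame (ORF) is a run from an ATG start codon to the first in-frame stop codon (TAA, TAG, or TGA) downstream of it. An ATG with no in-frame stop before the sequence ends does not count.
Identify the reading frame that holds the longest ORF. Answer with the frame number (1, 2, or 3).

1

Frame 1: TCC TGT GGA TAA TTA ATC ATC CTA AAG ACT GCT AGC GCG ATG GCT GTA ACT AGG GGG TCA GCG TGA GAT GGA TTA GCA ATG GCG AAC TGA ACA — ATG at 40, stop TGA at 64 → 27 nt; ATG at 79, stop TGA at 88 → 12 nt.
Frame 2: CCT GTG GAT AAT TAA TCA TCC TAA AGA CTG CTA GCG CGA TGG CTG TAA CTA GGG GGT CAG CGT GAG ATG GAT TAG CAA TGG CGA ACT GAA CAA — ATG at 68, stop TAG at 74 → 9 nt.
Frame 3: CTG TGG ATA ATT AAT CAT CCT AAA GAC TGC TAG CGC GAT GGC TGT AAC TAG GGG GTC AGC GTG AGA TGG ATT AGC AAT GGC GAA CTG AAC — no ATG→stop ORF.
Longest ORF is 27 nt in frame 1 (positions 40–66).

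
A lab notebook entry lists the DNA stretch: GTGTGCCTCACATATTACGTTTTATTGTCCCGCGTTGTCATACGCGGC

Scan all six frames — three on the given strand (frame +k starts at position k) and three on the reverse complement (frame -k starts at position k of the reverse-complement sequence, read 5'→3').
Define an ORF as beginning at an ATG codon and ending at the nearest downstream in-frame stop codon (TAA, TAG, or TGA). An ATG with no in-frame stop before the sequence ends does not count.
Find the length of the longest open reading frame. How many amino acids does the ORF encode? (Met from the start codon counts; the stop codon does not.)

8

Reverse complement (5'→3'): GCCGCGTATGACAACGCGGGACAATAAAACGTAATATGTGAGGCACAC
Frame +1: GTG TGC CTC ACA TAT TAC GTT TTA TTG TCC CGC GTT GTC ATA CGC GGC — no ATG→stop ORF.
Frame +2: TGT GCC TCA CAT ATT ACG TTT TAT TGT CCC GCG TTG TCA TAC GCG — no ATG→stop ORF.
Frame +3: GTG CCT CAC ATA TTA CGT TTT ATT GTC CCG CGT TGT CAT ACG CGG — no ATG→stop ORF.
Frame -1: GCC GCG TAT GAC AAC GCG GGA CAA TAA AAC GTA ATA TGT GAG GCA CAC — no ATG→stop ORF.
Frame -2: CCG CGT ATG ACA ACG CGG GAC AAT AAA ACG TAA TAT GTG AGG CAC — ATG at 8, stop TAA at 32 → 27 nt.
Frame -3: CGC GTA TGA CAA CGC GGG ACA ATA AAA CGT AAT ATG TGA GGC ACA — ATG at 36, stop TGA at 39 → 6 nt.
Longest: frame -2, positions 8–34, 27 nt = 9 codons = 8 aa. → 8 amino acids.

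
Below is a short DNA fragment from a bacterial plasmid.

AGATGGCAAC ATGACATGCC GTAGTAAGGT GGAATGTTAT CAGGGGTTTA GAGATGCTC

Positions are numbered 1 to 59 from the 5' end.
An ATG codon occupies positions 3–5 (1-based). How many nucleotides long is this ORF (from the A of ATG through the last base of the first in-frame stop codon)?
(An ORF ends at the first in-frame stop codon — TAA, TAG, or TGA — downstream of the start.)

Codons from position 3: ATG (3–5), GCA (6–8), ACA (9–11), TGA (12–14).
TGA is the first in-frame stop; ORF spans 3–14, 12 nucleotides.

12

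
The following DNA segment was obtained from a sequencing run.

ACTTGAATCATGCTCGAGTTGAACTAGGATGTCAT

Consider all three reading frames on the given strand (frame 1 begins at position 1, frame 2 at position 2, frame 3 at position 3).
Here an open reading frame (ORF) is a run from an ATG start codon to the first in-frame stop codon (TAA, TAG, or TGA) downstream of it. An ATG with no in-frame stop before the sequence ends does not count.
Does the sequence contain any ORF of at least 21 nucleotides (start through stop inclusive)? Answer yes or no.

no

Frame 1: ACT TGA ATC ATG CTC GAG TTG AAC TAG GAT GTC — ATG at 10, stop TAG at 25 → 18 nt.
Frame 2: CTT GAA TCA TGC TCG AGT TGA ACT AGG ATG TCA — no ATG→stop ORF.
Frame 3: TTG AAT CAT GCT CGA GTT GAA CTA GGA TGT CAT — no ATG→stop ORF.
Largest ORF found is 18 nucleotides < 21, so no.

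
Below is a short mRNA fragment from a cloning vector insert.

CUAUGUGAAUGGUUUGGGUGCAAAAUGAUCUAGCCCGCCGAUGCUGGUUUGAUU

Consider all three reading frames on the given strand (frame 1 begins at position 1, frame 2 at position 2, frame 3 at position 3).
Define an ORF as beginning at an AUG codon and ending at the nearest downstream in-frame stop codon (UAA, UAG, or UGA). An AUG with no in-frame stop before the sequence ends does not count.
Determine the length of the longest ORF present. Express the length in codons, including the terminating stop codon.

Frame 1: CUA UGU GAA UGG UUU GGG UGC AAA AUG AUC UAG CCC GCC GAU GCU GGU UUG AUU — AUG at 25, stop UAG at 31 → 9 nt.
Frame 2: UAU GUG AAU GGU UUG GGU GCA AAA UGA UCU AGC CCG CCG AUG CUG GUU UGA — AUG at 41, stop UGA at 50 → 12 nt.
Frame 3: AUG UGA AUG GUU UGG GUG CAA AAU GAU CUA GCC CGC CGA UGC UGG UUU GAU — AUG at 3, stop UGA at 6 → 6 nt.
Longest: frame 2, positions 41–52, 12 nt = 4 codons = 3 aa. → 4 codons.

4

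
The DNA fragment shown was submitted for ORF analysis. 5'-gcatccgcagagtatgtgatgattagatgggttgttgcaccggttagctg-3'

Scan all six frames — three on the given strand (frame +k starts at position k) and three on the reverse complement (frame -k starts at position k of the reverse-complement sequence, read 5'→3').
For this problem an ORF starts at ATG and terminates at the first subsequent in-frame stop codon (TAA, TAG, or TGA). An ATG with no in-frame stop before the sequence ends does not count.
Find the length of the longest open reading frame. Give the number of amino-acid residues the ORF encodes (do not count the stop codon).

Reverse complement (5'→3'): CAGCTAACCGGTGCAACAACCCATCTAATCATCACATACTCTGCGGATGC
Frame +1: GCA TCC GCA GAG TAT GTG ATG ATT AGA TGG GTT GTT GCA CCG GTT AGC — no ATG→stop ORF.
Frame +2: CAT CCG CAG AGT ATG TGA TGA TTA GAT GGG TTG TTG CAC CGG TTA GCT — ATG at 14, stop TGA at 17 → 6 nt.
Frame +3: ATC CGC AGA GTA TGT GAT GAT TAG ATG GGT TGT TGC ACC GGT TAG CTG — ATG at 27, stop TAG at 45 → 21 nt.
Frame -1: CAG CTA ACC GGT GCA ACA ACC CAT CTA ATC ATC ACA TAC TCT GCG GAT — no ATG→stop ORF.
Frame -2: AGC TAA CCG GTG CAA CAA CCC ATC TAA TCA TCA CAT ACT CTG CGG ATG — no ATG→stop ORF.
Frame -3: GCT AAC CGG TGC AAC AAC CCA TCT AAT CAT CAC ATA CTC TGC GGA TGC — no ATG→stop ORF.
Longest: frame +3, positions 27–47, 21 nt = 7 codons = 6 aa. → 6 amino acids.

6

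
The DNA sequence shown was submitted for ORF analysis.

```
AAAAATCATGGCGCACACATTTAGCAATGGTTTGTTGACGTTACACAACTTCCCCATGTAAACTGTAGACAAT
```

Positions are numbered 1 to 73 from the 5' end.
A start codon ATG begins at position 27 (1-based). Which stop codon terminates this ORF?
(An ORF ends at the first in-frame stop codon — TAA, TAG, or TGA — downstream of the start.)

Codons from position 27: ATG (27–29), GTT (30–32), TGT (33–35), TGA (36–38).
The first in-frame stop codon is TGA.

TGA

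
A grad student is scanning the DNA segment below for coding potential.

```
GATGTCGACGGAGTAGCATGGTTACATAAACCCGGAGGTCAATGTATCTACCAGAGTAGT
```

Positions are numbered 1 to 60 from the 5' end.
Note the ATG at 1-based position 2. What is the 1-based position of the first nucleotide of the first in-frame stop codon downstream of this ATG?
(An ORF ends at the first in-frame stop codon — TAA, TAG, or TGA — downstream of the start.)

Codons from position 2: ATG (2–4), TCG (5–7), ACG (8–10), GAG (11–13), TAG (14–16).
TAG is a stop codon; it begins at position 14.

14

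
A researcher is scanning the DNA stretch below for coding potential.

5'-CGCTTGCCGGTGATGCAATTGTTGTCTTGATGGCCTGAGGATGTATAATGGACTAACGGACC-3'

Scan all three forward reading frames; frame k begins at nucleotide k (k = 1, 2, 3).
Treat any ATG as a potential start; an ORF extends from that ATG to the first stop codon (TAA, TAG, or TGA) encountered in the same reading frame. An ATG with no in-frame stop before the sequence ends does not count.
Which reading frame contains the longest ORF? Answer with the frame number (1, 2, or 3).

1

Frame 1: CGC TTG CCG GTG ATG CAA TTG TTG TCT TGA TGG CCT GAG GAT GTA TAA TGG ACT AAC GGA — ATG at 13, stop TGA at 28 → 18 nt.
Frame 2: GCT TGC CGG TGA TGC AAT TGT TGT CTT GAT GGC CTG AGG ATG TAT AAT GGA CTA ACG GAC — no ATG→stop ORF.
Frame 3: CTT GCC GGT GAT GCA ATT GTT GTC TTG ATG GCC TGA GGA TGT ATA ATG GAC TAA CGG ACC — ATG at 30, stop TGA at 36 → 9 nt; ATG at 48, stop TAA at 54 → 9 nt.
Longest ORF is 18 nt in frame 1 (positions 13–30).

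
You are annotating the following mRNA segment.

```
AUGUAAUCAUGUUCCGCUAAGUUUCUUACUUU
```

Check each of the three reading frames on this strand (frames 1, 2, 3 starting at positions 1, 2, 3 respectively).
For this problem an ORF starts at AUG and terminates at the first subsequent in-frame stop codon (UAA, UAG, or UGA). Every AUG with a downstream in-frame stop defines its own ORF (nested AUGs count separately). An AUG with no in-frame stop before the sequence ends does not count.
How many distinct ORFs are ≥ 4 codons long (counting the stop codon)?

Frame 1: AUG UAA UCA UGU UCC GCU AAG UUU CUU ACU — AUG at 1, stop UAA at 4 → 6 nt.
Frame 2: UGU AAU CAU GUU CCG CUA AGU UUC UUA CUU — no AUG→stop ORF.
Frame 3: GUA AUC AUG UUC CGC UAA GUU UCU UAC UUU — AUG at 9, stop UAA at 18 → 12 nt.
ORFs ≥ 4 codons: frame 3 9–20 (4 codons). Count = 1.

1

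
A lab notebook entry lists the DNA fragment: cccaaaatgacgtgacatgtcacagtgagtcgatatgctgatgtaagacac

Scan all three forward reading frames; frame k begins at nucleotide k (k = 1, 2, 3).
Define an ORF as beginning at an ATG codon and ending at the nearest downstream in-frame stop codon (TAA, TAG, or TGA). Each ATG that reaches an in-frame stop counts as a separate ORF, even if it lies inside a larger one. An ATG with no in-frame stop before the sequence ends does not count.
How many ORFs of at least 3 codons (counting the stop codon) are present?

Frame 1: CCC AAA ATG ACG TGA CAT GTC ACA GTG AGT CGA TAT GCT GAT GTA AGA CAC — ATG at 7, stop TGA at 13 → 9 nt.
Frame 2: CCA AAA TGA CGT GAC ATG TCA CAG TGA GTC GAT ATG CTG ATG TAA GAC — ATG at 17, stop TGA at 26 → 12 nt; ATG at 35, stop TAA at 44 → 12 nt; ATG at 41, stop TAA at 44 → 6 nt.
Frame 3: CAA AAT GAC GTG ACA TGT CAC AGT GAG TCG ATA TGC TGA TGT AAG ACA — no ATG→stop ORF.
ORFs ≥ 3 codons: frame 1 7–15 (3 codons), frame 2 17–28 (4 codons), frame 2 35–46 (4 codons). Count = 3.

3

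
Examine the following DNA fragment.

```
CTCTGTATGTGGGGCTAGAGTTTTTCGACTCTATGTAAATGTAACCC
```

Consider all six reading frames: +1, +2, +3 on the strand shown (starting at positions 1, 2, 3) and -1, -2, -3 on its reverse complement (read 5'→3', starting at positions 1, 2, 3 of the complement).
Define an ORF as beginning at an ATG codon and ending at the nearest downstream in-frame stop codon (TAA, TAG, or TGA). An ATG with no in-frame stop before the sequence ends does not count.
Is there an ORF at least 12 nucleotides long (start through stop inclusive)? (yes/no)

yes

Reverse complement (5'→3'): GGGTTACATTTACATAGAGTCGAAAAACTCTAGCCCCACATACAGAG
Frame +1: CTC TGT ATG TGG GGC TAG AGT TTT TCG ACT CTA TGT AAA TGT AAC — ATG at 7, stop TAG at 16 → 12 nt.
Frame +2: TCT GTA TGT GGG GCT AGA GTT TTT CGA CTC TAT GTA AAT GTA ACC — no ATG→stop ORF.
Frame +3: CTG TAT GTG GGG CTA GAG TTT TTC GAC TCT ATG TAA ATG TAA CCC — ATG at 33, stop TAA at 36 → 6 nt; ATG at 39, stop TAA at 42 → 6 nt.
Frame -1: GGG TTA CAT TTA CAT AGA GTC GAA AAA CTC TAG CCC CAC ATA CAG — no ATG→stop ORF.
Frame -2: GGT TAC ATT TAC ATA GAG TCG AAA AAC TCT AGC CCC ACA TAC AGA — no ATG→stop ORF.
Frame -3: GTT ACA TTT ACA TAG AGT CGA AAA ACT CTA GCC CCA CAT ACA GAG — no ATG→stop ORF.
Frame +1 has an ORF of 12 nucleotides (positions 7–18) ≥ 12, so yes.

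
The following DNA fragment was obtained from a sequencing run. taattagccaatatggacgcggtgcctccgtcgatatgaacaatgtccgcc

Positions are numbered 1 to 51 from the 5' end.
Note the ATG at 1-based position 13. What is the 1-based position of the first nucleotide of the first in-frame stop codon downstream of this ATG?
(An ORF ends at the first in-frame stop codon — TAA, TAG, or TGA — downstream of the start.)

Codons from position 13: ATG (13–15), GAC (16–18), GCG (19–21), GTG (22–24), CCT (25–27), CCG (28–30), TCG (31–33), ATA (34–36), TGA (37–39).
TGA is a stop codon; it begins at position 37.

37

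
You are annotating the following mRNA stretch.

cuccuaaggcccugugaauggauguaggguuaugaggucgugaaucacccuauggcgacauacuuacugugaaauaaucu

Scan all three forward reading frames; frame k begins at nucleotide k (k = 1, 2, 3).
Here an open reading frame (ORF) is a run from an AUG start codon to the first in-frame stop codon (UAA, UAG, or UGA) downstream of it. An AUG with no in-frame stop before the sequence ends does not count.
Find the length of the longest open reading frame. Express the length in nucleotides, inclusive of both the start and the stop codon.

Frame 1: CUC CUA AGG CCC UGU GAA UGG AUG UAG GGU UAU GAG GUC GUG AAU CAC CCU AUG GCG ACA UAC UUA CUG UGA AAU AAU — AUG at 22, stop UAG at 25 → 6 nt; AUG at 52, stop UGA at 70 → 21 nt.
Frame 2: UCC UAA GGC CCU GUG AAU GGA UGU AGG GUU AUG AGG UCG UGA AUC ACC CUA UGG CGA CAU ACU UAC UGU GAA AUA AUC — AUG at 32, stop UGA at 41 → 12 nt.
Frame 3: CCU AAG GCC CUG UGA AUG GAU GUA GGG UUA UGA GGU CGU GAA UCA CCC UAU GGC GAC AUA CUU ACU GUG AAA UAA UCU — AUG at 18, stop UGA at 33 → 18 nt.
Longest: frame 1, positions 52–72, 21 nt = 7 codons = 6 aa. → 21 nucleotides.

21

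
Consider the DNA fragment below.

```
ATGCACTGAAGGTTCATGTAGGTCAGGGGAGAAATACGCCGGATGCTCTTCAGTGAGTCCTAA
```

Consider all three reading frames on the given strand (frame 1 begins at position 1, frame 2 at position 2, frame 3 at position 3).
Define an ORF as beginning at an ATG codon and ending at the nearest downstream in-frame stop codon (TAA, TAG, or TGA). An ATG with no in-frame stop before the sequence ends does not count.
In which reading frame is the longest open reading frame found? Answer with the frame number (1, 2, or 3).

1

Frame 1: ATG CAC TGA AGG TTC ATG TAG GTC AGG GGA GAA ATA CGC CGG ATG CTC TTC AGT GAG TCC TAA — ATG at 1, stop TGA at 7 → 9 nt; ATG at 16, stop TAG at 19 → 6 nt; ATG at 43, stop TAA at 61 → 21 nt.
Frame 2: TGC ACT GAA GGT TCA TGT AGG TCA GGG GAG AAA TAC GCC GGA TGC TCT TCA GTG AGT CCT — no ATG→stop ORF.
Frame 3: GCA CTG AAG GTT CAT GTA GGT CAG GGG AGA AAT ACG CCG GAT GCT CTT CAG TGA GTC CTA — no ATG→stop ORF.
Longest ORF is 21 nt in frame 1 (positions 43–63).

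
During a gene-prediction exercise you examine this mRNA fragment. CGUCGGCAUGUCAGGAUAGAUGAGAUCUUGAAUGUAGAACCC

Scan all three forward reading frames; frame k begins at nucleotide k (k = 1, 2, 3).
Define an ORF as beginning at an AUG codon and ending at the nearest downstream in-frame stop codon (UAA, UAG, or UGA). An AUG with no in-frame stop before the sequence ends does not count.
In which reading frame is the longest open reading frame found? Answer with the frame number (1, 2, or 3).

2

Frame 1: CGU CGG CAU GUC AGG AUA GAU GAG AUC UUG AAU GUA GAA CCC — no AUG→stop ORF.
Frame 2: GUC GGC AUG UCA GGA UAG AUG AGA UCU UGA AUG UAG AAC — AUG at 8, stop UAG at 17 → 12 nt; AUG at 20, stop UGA at 29 → 12 nt; AUG at 32, stop UAG at 35 → 6 nt.
Frame 3: UCG GCA UGU CAG GAU AGA UGA GAU CUU GAA UGU AGA ACC — no AUG→stop ORF.
Longest ORF is 12 nt in frame 2 (positions 8–19).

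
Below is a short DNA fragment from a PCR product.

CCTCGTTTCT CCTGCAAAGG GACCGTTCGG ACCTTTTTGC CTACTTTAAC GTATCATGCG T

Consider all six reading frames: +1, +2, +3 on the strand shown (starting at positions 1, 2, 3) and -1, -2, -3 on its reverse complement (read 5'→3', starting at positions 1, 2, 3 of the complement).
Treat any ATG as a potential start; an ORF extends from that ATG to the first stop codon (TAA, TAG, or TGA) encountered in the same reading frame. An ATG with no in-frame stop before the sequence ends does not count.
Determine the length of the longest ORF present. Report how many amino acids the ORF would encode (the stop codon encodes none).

Reverse complement (5'→3'): ACGCATGATACGTTAAAGTAGGCAAAAAGGTCCGAACGGTCCCTTTGCAGGAGAAACGAGG
Frame +1: CCT CGT TTC TCC TGC AAA GGG ACC GTT CGG ACC TTT TTG CCT ACT TTA ACG TAT CAT GCG — no ATG→stop ORF.
Frame +2: CTC GTT TCT CCT GCA AAG GGA CCG TTC GGA CCT TTT TGC CTA CTT TAA CGT ATC ATG CGT — no ATG→stop ORF.
Frame +3: TCG TTT CTC CTG CAA AGG GAC CGT TCG GAC CTT TTT GCC TAC TTT AAC GTA TCA TGC — no ATG→stop ORF.
Frame -1: ACG CAT GAT ACG TTA AAG TAG GCA AAA AGG TCC GAA CGG TCC CTT TGC AGG AGA AAC GAG — no ATG→stop ORF.
Frame -2: CGC ATG ATA CGT TAA AGT AGG CAA AAA GGT CCG AAC GGT CCC TTT GCA GGA GAA ACG AGG — ATG at 5, stop TAA at 14 → 12 nt.
Frame -3: GCA TGA TAC GTT AAA GTA GGC AAA AAG GTC CGA ACG GTC CCT TTG CAG GAG AAA CGA — no ATG→stop ORF.
Longest: frame -2, positions 5–16, 12 nt = 4 codons = 3 aa. → 3 amino acids.

3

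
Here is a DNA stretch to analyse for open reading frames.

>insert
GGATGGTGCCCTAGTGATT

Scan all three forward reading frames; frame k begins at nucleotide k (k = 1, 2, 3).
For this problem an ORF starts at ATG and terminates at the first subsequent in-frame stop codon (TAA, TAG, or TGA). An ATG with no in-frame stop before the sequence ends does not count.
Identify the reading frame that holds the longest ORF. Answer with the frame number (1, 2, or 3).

3

Frame 1: GGA TGG TGC CCT AGT GAT — no ATG→stop ORF.
Frame 2: GAT GGT GCC CTA GTG ATT — no ATG→stop ORF.
Frame 3: ATG GTG CCC TAG TGA — ATG at 3, stop TAG at 12 → 12 nt.
Longest ORF is 12 nt in frame 3 (positions 3–14).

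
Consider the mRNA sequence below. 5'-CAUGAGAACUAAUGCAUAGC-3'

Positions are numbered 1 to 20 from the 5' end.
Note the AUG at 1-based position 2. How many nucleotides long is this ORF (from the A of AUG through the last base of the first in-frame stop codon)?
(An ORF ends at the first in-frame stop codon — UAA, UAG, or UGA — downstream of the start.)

18

Codons from position 2: AUG (2–4), AGA (5–7), ACU (8–10), AAU (11–13), GCA (14–16), UAG (17–19).
UAG is the first in-frame stop; ORF spans 2–19, 18 nucleotides.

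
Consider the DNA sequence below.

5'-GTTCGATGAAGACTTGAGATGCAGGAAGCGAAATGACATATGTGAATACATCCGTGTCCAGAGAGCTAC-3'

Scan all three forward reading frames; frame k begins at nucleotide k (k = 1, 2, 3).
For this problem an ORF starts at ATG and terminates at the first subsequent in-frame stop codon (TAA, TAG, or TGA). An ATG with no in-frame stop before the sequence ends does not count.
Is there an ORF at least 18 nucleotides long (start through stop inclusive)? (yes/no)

yes

Frame 1: GTT CGA TGA AGA CTT GAG ATG CAG GAA GCG AAA TGA CAT ATG TGA ATA CAT CCG TGT CCA GAG AGC TAC — ATG at 19, stop TGA at 34 → 18 nt; ATG at 40, stop TGA at 43 → 6 nt.
Frame 2: TTC GAT GAA GAC TTG AGA TGC AGG AAG CGA AAT GAC ATA TGT GAA TAC ATC CGT GTC CAG AGA GCT — no ATG→stop ORF.
Frame 3: TCG ATG AAG ACT TGA GAT GCA GGA AGC GAA ATG ACA TAT GTG AAT ACA TCC GTG TCC AGA GAG CTA — ATG at 6, stop TGA at 15 → 12 nt.
Frame 1 has an ORF of 18 nucleotides (positions 19–36) ≥ 18, so yes.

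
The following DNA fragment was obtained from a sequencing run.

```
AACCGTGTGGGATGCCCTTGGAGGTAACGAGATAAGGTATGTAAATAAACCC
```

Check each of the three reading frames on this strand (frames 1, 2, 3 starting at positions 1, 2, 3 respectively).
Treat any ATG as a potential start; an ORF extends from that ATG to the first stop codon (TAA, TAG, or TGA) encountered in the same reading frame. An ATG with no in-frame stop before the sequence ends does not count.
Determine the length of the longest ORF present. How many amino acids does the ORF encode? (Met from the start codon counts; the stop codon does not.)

Frame 1: AAC CGT GTG GGA TGC CCT TGG AGG TAA CGA GAT AAG GTA TGT AAA TAA ACC — no ATG→stop ORF.
Frame 2: ACC GTG TGG GAT GCC CTT GGA GGT AAC GAG ATA AGG TAT GTA AAT AAA CCC — no ATG→stop ORF.
Frame 3: CCG TGT GGG ATG CCC TTG GAG GTA ACG AGA TAA GGT ATG TAA ATA AAC — ATG at 12, stop TAA at 33 → 24 nt; ATG at 39, stop TAA at 42 → 6 nt.
Longest: frame 3, positions 12–35, 24 nt = 8 codons = 7 aa. → 7 amino acids.

7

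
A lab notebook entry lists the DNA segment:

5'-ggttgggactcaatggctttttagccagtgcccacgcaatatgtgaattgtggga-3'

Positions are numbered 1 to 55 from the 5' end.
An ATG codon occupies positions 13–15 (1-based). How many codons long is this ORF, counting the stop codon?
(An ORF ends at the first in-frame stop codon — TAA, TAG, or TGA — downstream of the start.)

Codons from position 13: ATG (13–15), GCT (16–18), TTT (19–21), TAG (22–24).
TAG is the first in-frame stop; that's 4 codons including the stop.

4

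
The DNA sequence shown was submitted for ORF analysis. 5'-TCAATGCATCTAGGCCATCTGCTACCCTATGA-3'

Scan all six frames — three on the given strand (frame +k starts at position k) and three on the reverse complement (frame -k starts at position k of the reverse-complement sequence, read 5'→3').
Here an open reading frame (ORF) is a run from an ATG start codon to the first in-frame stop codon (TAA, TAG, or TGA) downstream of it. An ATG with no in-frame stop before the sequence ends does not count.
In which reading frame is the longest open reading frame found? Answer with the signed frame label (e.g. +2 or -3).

Reverse complement (5'→3'): TCATAGGGTAGCAGATGGCCTAGATGCATTGA
Frame +1: TCA ATG CAT CTA GGC CAT CTG CTA CCC TAT — no ATG→stop ORF.
Frame +2: CAA TGC ATC TAG GCC ATC TGC TAC CCT ATG — no ATG→stop ORF.
Frame +3: AAT GCA TCT AGG CCA TCT GCT ACC CTA TGA — no ATG→stop ORF.
Frame -1: TCA TAG GGT AGC AGA TGG CCT AGA TGC ATT — no ATG→stop ORF.
Frame -2: CAT AGG GTA GCA GAT GGC CTA GAT GCA TTG — no ATG→stop ORF.
Frame -3: ATA GGG TAG CAG ATG GCC TAG ATG CAT TGA — ATG at 15, stop TAG at 21 → 9 nt; ATG at 24, stop TGA at 30 → 9 nt.
Longest ORF is 9 nt in frame -3 (positions 15–23).

-3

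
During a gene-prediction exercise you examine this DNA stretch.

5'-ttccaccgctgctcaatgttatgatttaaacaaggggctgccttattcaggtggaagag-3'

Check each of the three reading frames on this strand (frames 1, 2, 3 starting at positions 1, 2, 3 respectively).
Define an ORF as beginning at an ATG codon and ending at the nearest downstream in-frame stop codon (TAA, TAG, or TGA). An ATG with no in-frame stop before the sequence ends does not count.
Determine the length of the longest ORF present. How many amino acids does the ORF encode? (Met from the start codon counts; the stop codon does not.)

Frame 1: TTC CAC CGC TGC TCA ATG TTA TGA TTT AAA CAA GGG GCT GCC TTA TTC AGG TGG AAG — ATG at 16, stop TGA at 22 → 9 nt.
Frame 2: TCC ACC GCT GCT CAA TGT TAT GAT TTA AAC AAG GGG CTG CCT TAT TCA GGT GGA AGA — no ATG→stop ORF.
Frame 3: CCA CCG CTG CTC AAT GTT ATG ATT TAA ACA AGG GGC TGC CTT ATT CAG GTG GAA GAG — ATG at 21, stop TAA at 27 → 9 nt.
Longest: frame 1, positions 16–24, 9 nt = 3 codons = 2 aa. → 2 amino acids.

2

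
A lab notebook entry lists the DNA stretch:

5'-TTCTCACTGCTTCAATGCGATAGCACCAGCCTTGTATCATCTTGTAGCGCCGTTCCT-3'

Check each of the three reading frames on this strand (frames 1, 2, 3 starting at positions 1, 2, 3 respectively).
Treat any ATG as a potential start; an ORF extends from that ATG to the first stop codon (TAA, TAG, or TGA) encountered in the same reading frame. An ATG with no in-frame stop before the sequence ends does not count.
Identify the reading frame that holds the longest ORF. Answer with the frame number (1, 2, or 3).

Frame 1: TTC TCA CTG CTT CAA TGC GAT AGC ACC AGC CTT GTA TCA TCT TGT AGC GCC GTT CCT — no ATG→stop ORF.
Frame 2: TCT CAC TGC TTC AAT GCG ATA GCA CCA GCC TTG TAT CAT CTT GTA GCG CCG TTC — no ATG→stop ORF.
Frame 3: CTC ACT GCT TCA ATG CGA TAG CAC CAG CCT TGT ATC ATC TTG TAG CGC CGT TCC — ATG at 15, stop TAG at 21 → 9 nt.
Longest ORF is 9 nt in frame 3 (positions 15–23).

3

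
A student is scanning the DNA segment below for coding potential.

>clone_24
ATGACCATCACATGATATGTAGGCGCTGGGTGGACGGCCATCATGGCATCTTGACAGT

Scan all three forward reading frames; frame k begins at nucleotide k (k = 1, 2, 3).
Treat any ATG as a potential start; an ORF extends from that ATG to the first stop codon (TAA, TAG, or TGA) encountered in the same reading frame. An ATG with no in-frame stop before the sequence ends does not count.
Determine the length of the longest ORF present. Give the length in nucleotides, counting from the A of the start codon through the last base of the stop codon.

15

Frame 1: ATG ACC ATC ACA TGA TAT GTA GGC GCT GGG TGG ACG GCC ATC ATG GCA TCT TGA CAG — ATG at 1, stop TGA at 13 → 15 nt; ATG at 43, stop TGA at 52 → 12 nt.
Frame 2: TGA CCA TCA CAT GAT ATG TAG GCG CTG GGT GGA CGG CCA TCA TGG CAT CTT GAC AGT — ATG at 17, stop TAG at 20 → 6 nt.
Frame 3: GAC CAT CAC ATG ATA TGT AGG CGC TGG GTG GAC GGC CAT CAT GGC ATC TTG ACA — no ATG→stop ORF.
Longest: frame 1, positions 1–15, 15 nt = 5 codons = 4 aa. → 15 nucleotides.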